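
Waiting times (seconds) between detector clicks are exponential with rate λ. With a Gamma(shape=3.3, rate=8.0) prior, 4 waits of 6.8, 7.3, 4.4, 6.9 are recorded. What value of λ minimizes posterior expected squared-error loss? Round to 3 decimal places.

0.219

Σ times = 25.4. Posterior: Gamma(shape = 3.3+4 = 7.3, rate = 8.0+25.4 = 33.4).
Mode = (α−1)/β = 6.3/33.4 = 0.189.
Mean = α/β = 7.3/33.4 = 0.219.
Squared-error loss ⇒ the optimal estimator is the posterior mean.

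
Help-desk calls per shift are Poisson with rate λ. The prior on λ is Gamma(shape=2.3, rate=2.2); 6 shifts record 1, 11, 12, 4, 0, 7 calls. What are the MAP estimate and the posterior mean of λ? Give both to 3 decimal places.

λ_MAP = 4.427, E[λ|data] = 4.549

Σ counts = 35. Posterior: Gamma(shape = 2.3+35 = 37.3, rate = 2.2+6 = 8.2).
Mode = (α−1)/β = 36.3/8.2 = 4.427.
Mean = α/β = 37.3/8.2 = 4.549.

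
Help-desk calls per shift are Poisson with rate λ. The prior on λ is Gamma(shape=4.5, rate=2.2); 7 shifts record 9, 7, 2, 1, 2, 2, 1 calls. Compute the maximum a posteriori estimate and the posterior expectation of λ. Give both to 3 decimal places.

Σ counts = 24. Posterior: Gamma(shape = 4.5+24 = 28.5, rate = 2.2+7 = 9.2).
Mode = (α−1)/β = 27.5/9.2 = 2.989.
Mean = α/β = 28.5/9.2 = 3.098.
Mean > mode: the posterior has a right tail.

λ_MAP = 2.989, E[λ|data] = 3.098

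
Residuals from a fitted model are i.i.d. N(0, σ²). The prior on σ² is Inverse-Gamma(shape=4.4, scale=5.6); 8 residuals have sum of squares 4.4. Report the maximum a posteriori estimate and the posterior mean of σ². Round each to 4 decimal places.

MAP = 0.8298; posterior mean = 1.0541

Posterior: Inverse-Gamma(shape = 4.4+8/2 = 8.4, scale = 5.6+4.4/2 = 7.8).
Mode = β/(α+1) = 7.8/9.4 = 0.8298.
Mean = β/(α−1) = 7.8/7.4 = 1.0541.
The mean is pulled above the mode by the posterior's right skew.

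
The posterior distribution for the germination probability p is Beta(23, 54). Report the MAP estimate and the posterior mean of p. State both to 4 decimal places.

p_MAP = 0.2933, E[p|data] = 0.2987

Mode = (23−1)/(23+54−2) = 22/75 = 0.2933.
Mean = 23/(23+54) = 23/77 = 0.2987.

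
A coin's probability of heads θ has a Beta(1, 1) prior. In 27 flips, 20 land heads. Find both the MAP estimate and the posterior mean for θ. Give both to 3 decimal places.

Posterior: Beta(1+20, 1+7) = Beta(21, 8).
Mode = (21−1)/(21+8−2) = 20/27 = 0.741.
With a flat prior the MAP equals the MLE, 20/27.
Mean = 21/(21+8) = 21/29 = 0.724.

MAP = 0.741; posterior mean = 0.724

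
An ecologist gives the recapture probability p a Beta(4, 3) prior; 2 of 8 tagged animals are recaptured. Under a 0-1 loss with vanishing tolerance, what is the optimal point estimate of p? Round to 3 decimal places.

Posterior: Beta(4+2, 3+6) = Beta(6, 9).
Mode = (6−1)/(6+9−2) = 5/13 = 0.385.
Mean = 6/(6+9) = 6/15 = 0.400.
This is the posterior mode — the MAP estimate.

0.385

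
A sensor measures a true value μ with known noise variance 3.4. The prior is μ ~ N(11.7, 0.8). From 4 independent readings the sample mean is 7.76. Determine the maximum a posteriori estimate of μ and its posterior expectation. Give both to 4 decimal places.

Posterior for μ is Normal. Precision-weighted mean: (1/0.8·11.7 + 4/3.4·7.76) / (1/0.8 + 4/3.4) = 9.7897.
A Normal posterior is symmetric, so mode = mean.

maximum a posteriori estimate = 9.7897, posterior expectation = 9.7897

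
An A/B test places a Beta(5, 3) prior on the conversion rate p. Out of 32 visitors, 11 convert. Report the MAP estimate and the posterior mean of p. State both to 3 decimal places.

Posterior: Beta(5+11, 3+21) = Beta(16, 24).
Mode = (16−1)/(16+24−2) = 15/38 = 0.395.
Mean = 16/(16+24) = 16/40 = 0.400.

MAP = 0.395; posterior mean = 0.400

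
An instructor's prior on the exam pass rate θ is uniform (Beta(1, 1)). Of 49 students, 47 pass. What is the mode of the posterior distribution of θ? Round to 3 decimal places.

0.959

Posterior: Beta(1+47, 1+2) = Beta(48, 3).
Mode = (48−1)/(48+3−2) = 47/49 = 0.959.
With a flat prior the MAP equals the MLE, 47/49.
Mean = 48/(48+3) = 48/51 = 0.941.
This is the posterior mode — the MAP estimate.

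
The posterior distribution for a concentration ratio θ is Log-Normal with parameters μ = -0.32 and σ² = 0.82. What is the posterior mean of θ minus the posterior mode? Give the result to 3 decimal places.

Mode = exp(μ − σ²) = exp(-1.14) = 0.320.
Mean = exp(μ + σ²/2) = exp(0.090) = 1.094.
Difference = 1.094 − 0.320 = 0.774.
The posterior is right-skewed, so the mean exceeds the mode.

0.774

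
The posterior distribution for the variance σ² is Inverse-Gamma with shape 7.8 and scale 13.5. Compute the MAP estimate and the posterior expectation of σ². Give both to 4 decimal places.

MAP estimate = 1.5341, posterior expectation = 1.9853

Mode = β/(α+1) = 13.5/8.8 = 1.5341.
Mean = β/(α−1) = 13.5/6.8 = 1.9853.
Right-skewed posterior ⇒ mode < mean.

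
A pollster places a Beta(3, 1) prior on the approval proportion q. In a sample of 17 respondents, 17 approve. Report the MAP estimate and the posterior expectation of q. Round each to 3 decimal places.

Posterior: Beta(3+17, 1+0) = Beta(20, 1).
Since β = 1 ≤ 1 and α > 1, the Beta density is monotone increasing on [0,1]; the mode is at 1.
Mean = 20/(20+1) = 0.952.

MAP estimate = 1.000, posterior expectation = 0.952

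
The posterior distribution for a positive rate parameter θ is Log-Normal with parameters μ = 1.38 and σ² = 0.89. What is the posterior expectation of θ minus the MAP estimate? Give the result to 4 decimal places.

Mode = exp(μ − σ²) = exp(0.49) = 1.6323.
Mean = exp(μ + σ²/2) = exp(1.825) = 6.2028.
Difference = 6.2028 − 1.6323 = 4.5705.

4.5705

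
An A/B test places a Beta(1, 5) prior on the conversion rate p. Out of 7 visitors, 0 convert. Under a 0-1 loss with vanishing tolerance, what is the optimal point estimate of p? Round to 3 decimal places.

0.000

Posterior: Beta(1+0, 5+7) = Beta(1, 12).
Since α = 1 ≤ 1 and β > 1, the Beta density is monotone decreasing on [0,1]; the mode is at 0.
Mean = 1/(1+12) = 0.077.
This is the posterior mode — the MAP estimate.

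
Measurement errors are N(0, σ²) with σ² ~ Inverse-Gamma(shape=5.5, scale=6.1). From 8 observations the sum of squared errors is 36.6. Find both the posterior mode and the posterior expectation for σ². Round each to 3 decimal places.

Posterior: Inverse-Gamma(shape = 5.5+8/2 = 9.5, scale = 6.1+36.6/2 = 24.4).
Mode = β/(α+1) = 24.4/10.5 = 2.324.
Mean = β/(α−1) = 24.4/8.5 = 2.871.
The mean is pulled above the mode by the posterior's right skew.

MAP: 2.324. Posterior mean: 2.871.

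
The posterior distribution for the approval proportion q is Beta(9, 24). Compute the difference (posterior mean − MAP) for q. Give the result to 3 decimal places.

Mode = (9−1)/(9+24−2) = 8/31 = 0.258.
Mean = 9/(9+24) = 9/33 = 0.273.
Difference = 0.273 − 0.258 = 0.015.

0.015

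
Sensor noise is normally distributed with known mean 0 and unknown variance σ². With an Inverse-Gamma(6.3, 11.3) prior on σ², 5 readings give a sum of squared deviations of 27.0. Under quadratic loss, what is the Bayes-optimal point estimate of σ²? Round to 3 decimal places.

Posterior: Inverse-Gamma(shape = 6.3+5/2 = 8.8, scale = 11.3+27.0/2 = 24.8).
Mode = β/(α+1) = 24.8/9.8 = 2.531.
Mean = β/(α−1) = 24.8/7.8 = 3.179.
Quadratic loss ⇒ the optimal estimator is the posterior mean.

3.179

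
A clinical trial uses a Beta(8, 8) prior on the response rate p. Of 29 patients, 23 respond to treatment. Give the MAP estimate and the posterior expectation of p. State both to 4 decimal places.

MAP = 0.6977, posterior mean = 0.6889

Posterior: Beta(8+23, 8+6) = Beta(31, 14).
Mode = (31−1)/(31+14−2) = 30/43 = 0.6977.
Mean = 31/(31+14) = 31/45 = 0.6889.
The mean is pulled below the mode by the posterior's left skew.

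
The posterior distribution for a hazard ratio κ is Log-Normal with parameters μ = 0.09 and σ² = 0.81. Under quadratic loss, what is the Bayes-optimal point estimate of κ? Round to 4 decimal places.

Mode = exp(μ − σ²) = exp(-0.72) = 0.4868.
Mean = exp(μ + σ²/2) = exp(0.495) = 1.6405.
Quadratic loss ⇒ the optimal estimator is the posterior mean.

1.6405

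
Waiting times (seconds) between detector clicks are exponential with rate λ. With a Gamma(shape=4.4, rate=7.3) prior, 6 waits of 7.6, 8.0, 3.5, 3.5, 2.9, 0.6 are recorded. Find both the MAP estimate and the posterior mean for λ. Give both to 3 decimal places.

λ_MAP = 0.281, E[λ|data] = 0.311

Σ times = 26.1. Posterior: Gamma(shape = 4.4+6 = 10.4, rate = 7.3+26.1 = 33.4).
Mode = (α−1)/β = 9.4/33.4 = 0.281.
Mean = α/β = 10.4/33.4 = 0.311.
The mean is pulled above the mode by the posterior's right skew.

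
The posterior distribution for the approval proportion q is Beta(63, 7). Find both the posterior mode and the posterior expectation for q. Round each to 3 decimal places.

MAP = 0.912; posterior mean = 0.900

Mode = (63−1)/(63+7−2) = 62/68 = 0.912.
Mean = 63/(63+7) = 63/70 = 0.900.
Mode > mean: the posterior has a left tail.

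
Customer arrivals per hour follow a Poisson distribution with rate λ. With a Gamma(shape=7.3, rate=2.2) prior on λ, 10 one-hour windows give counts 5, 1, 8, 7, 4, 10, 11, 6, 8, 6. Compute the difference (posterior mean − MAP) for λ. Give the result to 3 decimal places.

0.082

Σ counts = 66. Posterior: Gamma(shape = 7.3+66 = 73.3, rate = 2.2+10 = 12.2).
Mode = (α−1)/β = 72.3/12.2 = 5.926.
Mean = α/β = 73.3/12.2 = 6.008.
Difference = 6.008 − 5.926 = 0.082.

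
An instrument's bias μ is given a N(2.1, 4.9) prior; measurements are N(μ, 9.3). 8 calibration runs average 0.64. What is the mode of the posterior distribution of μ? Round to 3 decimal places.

0.920

Posterior for μ is Normal. Precision-weighted mean: (1/4.9·2.1 + 8/9.3·0.64) / (1/4.9 + 8/9.3) = 0.920.
A Normal posterior is symmetric, so mode = mean.
This is the posterior mode — the MAP estimate.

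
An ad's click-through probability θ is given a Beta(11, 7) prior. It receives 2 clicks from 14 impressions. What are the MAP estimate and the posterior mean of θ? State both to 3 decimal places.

MAP = 0.400, posterior mean = 0.406

Posterior: Beta(11+2, 7+12) = Beta(13, 19).
Mode = (13−1)/(13+19−2) = 12/30 = 0.400.
Mean = 13/(13+19) = 13/32 = 0.406.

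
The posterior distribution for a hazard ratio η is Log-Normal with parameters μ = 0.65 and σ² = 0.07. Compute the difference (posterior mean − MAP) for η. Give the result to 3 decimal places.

0.198

Mode = exp(μ − σ²) = exp(0.58) = 1.786.
Mean = exp(μ + σ²/2) = exp(0.685) = 1.984.
Difference = 1.984 − 1.786 = 0.198.
Right-skewed posterior ⇒ mode < mean.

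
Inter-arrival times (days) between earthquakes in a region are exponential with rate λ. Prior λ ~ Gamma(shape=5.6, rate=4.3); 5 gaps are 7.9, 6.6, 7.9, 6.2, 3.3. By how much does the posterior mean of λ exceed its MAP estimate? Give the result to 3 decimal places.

Σ times = 31.9. Posterior: Gamma(shape = 5.6+5 = 10.6, rate = 4.3+31.9 = 36.2).
Mode = (α−1)/β = 9.6/36.2 = 0.265.
Mean = α/β = 10.6/36.2 = 0.293.
Difference = 0.293 − 0.265 = 0.028.

0.028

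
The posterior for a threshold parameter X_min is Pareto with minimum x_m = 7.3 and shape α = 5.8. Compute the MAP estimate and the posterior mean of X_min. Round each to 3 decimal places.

MAP estimate = 7.300, posterior mean = 8.821

The Pareto density is strictly decreasing on [x_m, ∞), so the mode is x_m = 7.300.
Mean = α·x_m/(α−1) = 5.8·7.3/4.8 = 8.821.
The mean is pulled above the mode by the posterior's right skew.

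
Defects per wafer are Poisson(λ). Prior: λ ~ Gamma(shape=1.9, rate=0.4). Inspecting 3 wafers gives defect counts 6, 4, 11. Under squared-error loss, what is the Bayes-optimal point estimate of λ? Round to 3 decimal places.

Σ counts = 21. Posterior: Gamma(shape = 1.9+21 = 22.9, rate = 0.4+3 = 3.4).
Mode = (α−1)/β = 21.9/3.4 = 6.441.
Mean = α/β = 22.9/3.4 = 6.735.
Squared-error loss ⇒ the optimal estimator is the posterior mean.

6.735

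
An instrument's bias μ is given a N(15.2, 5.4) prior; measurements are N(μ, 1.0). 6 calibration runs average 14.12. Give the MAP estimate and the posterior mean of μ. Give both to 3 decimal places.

Posterior for μ is Normal. Precision-weighted mean: (1/5.4·15.2 + 6/1.0·14.12) / (1/5.4 + 6/1.0) = 14.152.
A Normal posterior is symmetric, so mode = mean.

MAP = 14.152; posterior mean = 14.152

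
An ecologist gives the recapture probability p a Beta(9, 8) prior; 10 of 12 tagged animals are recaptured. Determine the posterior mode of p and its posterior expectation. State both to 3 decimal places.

MAP = 0.667; posterior mean = 0.655

Posterior: Beta(9+10, 8+2) = Beta(19, 10).
Mode = (19−1)/(19+10−2) = 18/27 = 0.667.
Mean = 19/(19+10) = 19/29 = 0.655.
Left-skewed posterior ⇒ mean < mode.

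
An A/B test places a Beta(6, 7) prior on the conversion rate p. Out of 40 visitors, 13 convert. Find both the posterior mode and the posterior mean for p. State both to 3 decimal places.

MAP: 0.353. Posterior mean: 0.358.

Posterior: Beta(6+13, 7+27) = Beta(19, 34).
Mode = (19−1)/(19+34−2) = 18/51 = 0.353.
Mean = 19/(19+34) = 19/53 = 0.358.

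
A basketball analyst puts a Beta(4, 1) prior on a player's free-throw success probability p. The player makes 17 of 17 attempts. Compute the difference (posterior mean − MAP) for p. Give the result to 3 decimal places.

-0.045

Posterior: Beta(4+17, 1+0) = Beta(21, 1).
Since β = 1 ≤ 1 and α > 1, the Beta density is monotone increasing on [0,1]; the mode is at 1.
Mean = 21/(21+1) = 0.955.
Difference = 0.955 − 1.000 = -0.045.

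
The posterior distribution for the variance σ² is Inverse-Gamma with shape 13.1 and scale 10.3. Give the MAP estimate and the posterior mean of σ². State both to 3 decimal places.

Mode = β/(α+1) = 10.3/14.1 = 0.730.
Mean = β/(α−1) = 10.3/12.1 = 0.851.

MAP: 0.730. Posterior mean: 0.851.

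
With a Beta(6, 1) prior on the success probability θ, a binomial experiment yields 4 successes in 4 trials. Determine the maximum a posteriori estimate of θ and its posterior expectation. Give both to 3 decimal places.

MAP: 1.000. Posterior mean: 0.909.

Posterior: Beta(6+4, 1+0) = Beta(10, 1).
Since β = 1 ≤ 1 and α > 1, the Beta density is monotone increasing on [0,1]; the mode is at 1.
Mean = 10/(10+1) = 0.909.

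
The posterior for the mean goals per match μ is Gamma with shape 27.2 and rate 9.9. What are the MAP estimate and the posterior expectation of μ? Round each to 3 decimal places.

Mode = (α−1)/β = 26.2/9.9 = 2.646.
Mean = α/β = 27.2/9.9 = 2.747.

MAP = 2.646, posterior mean = 2.747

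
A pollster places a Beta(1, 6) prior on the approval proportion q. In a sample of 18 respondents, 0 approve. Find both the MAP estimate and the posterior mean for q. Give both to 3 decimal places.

Posterior: Beta(1+0, 6+18) = Beta(1, 24).
Since α = 1 ≤ 1 and β > 1, the Beta density is monotone decreasing on [0,1]; the mode is at 0.
Mean = 1/(1+24) = 0.040.

MAP = 0.000; posterior mean = 0.040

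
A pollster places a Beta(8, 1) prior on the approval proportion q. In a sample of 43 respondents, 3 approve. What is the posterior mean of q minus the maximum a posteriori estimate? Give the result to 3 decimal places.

0.012

Posterior: Beta(8+3, 1+40) = Beta(11, 41).
Mode = (11−1)/(11+41−2) = 10/50 = 0.200.
Mean = 11/(11+41) = 11/52 = 0.212.
Difference = 0.212 − 0.200 = 0.012.
The mean is pulled above the mode by the posterior's right skew.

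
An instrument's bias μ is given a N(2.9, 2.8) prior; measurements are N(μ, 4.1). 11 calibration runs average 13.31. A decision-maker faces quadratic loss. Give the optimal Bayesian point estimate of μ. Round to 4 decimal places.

Posterior for μ is Normal. Precision-weighted mean: (1/2.8·2.9 + 11/4.1·13.31) / (1/2.8 + 11/4.1) = 12.0870.
A Normal posterior is symmetric, so mode = mean.
Quadratic loss ⇒ the optimal estimator is the posterior mean.

12.0870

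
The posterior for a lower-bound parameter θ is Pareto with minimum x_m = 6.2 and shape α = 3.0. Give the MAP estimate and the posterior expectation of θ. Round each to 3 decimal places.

MAP: 6.200. Posterior mean: 9.300.

The Pareto density is strictly decreasing on [x_m, ∞), so the mode is x_m = 6.200.
Mean = α·x_m/(α−1) = 3.0·6.2/2.0 = 9.300.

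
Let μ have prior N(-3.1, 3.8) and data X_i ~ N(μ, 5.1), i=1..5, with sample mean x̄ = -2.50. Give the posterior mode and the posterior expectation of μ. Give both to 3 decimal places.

μ_MAP = -2.627, E[μ|data] = -2.627

Posterior for μ is Normal. Precision-weighted mean: (1/3.8·-3.1 + 5/5.1·-2.50) / (1/3.8 + 5/5.1) = -2.627.
A Normal posterior is symmetric, so mode = mean.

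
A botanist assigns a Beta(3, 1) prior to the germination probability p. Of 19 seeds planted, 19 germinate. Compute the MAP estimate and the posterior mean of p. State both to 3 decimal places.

Posterior: Beta(3+19, 1+0) = Beta(22, 1).
Since β = 1 ≤ 1 and α > 1, the Beta density is monotone increasing on [0,1]; the mode is at 1.
Mean = 22/(22+1) = 0.957.

p_MAP = 1.000, E[p|data] = 0.957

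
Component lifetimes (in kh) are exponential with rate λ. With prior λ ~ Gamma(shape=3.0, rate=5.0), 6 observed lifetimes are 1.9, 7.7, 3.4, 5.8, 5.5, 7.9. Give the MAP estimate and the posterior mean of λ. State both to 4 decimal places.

Σ times = 32.2. Posterior: Gamma(shape = 3.0+6 = 9.0, rate = 5.0+32.2 = 37.2).
Mode = (α−1)/β = 8.0/37.2 = 0.2151.
Mean = α/β = 9.0/37.2 = 0.2419.

MAP estimate = 0.2151, posterior mean = 0.2419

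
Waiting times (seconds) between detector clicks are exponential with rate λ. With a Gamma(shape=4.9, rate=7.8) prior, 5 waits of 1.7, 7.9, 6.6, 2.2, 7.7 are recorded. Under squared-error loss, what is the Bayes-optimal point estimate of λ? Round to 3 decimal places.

0.292

Σ times = 26.1. Posterior: Gamma(shape = 4.9+5 = 9.9, rate = 7.8+26.1 = 33.9).
Mode = (α−1)/β = 8.9/33.9 = 0.263.
Mean = α/β = 9.9/33.9 = 0.292.
Squared-error loss ⇒ the optimal estimator is the posterior mean.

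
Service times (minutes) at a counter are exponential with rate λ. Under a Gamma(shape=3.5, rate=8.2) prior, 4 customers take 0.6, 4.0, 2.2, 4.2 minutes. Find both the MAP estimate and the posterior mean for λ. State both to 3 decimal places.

MAP = 0.339, posterior mean = 0.391

Σ times = 11.0. Posterior: Gamma(shape = 3.5+4 = 7.5, rate = 8.2+11.0 = 19.2).
Mode = (α−1)/β = 6.5/19.2 = 0.339.
Mean = α/β = 7.5/19.2 = 0.391.
The posterior is right-skewed, so the mean exceeds the mode.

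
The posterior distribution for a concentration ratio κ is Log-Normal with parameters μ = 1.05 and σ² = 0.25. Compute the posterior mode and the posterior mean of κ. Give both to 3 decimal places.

Mode = exp(μ − σ²) = exp(0.80) = 2.226.
Mean = exp(μ + σ²/2) = exp(1.175) = 3.238.
Mean > mode: the posterior has a right tail.

MAP = 2.226; posterior mean = 3.238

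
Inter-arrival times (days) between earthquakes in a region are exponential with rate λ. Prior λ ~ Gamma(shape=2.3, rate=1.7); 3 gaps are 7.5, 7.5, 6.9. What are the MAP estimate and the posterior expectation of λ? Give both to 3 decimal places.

MAP estimate = 0.182, posterior expectation = 0.225

Σ times = 21.9. Posterior: Gamma(shape = 2.3+3 = 5.3, rate = 1.7+21.9 = 23.6).
Mode = (α−1)/β = 4.3/23.6 = 0.182.
Mean = α/β = 5.3/23.6 = 0.225.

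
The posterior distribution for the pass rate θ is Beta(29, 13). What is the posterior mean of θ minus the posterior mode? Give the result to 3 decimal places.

-0.010

Mode = (29−1)/(29+13−2) = 28/40 = 0.700.
Mean = 29/(29+13) = 29/42 = 0.690.
Difference = 0.690 − 0.700 = -0.010.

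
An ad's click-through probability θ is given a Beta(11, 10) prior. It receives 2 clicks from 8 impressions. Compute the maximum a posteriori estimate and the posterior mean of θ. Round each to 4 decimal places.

Posterior: Beta(11+2, 10+6) = Beta(13, 16).
Mode = (13−1)/(13+16−2) = 12/27 = 0.4444.
Mean = 13/(13+16) = 13/29 = 0.4483.
Right-skewed posterior ⇒ mode < mean.

θ_MAP = 0.4444, E[θ|data] = 0.4483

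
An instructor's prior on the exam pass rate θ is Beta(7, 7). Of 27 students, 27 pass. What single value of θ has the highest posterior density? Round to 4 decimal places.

0.8462

Posterior: Beta(7+27, 7+0) = Beta(34, 7).
Mode = (34−1)/(34+7−2) = 33/39 = 0.8462.
Mean = 34/(34+7) = 34/41 = 0.8293.
This is the posterior mode — the MAP estimate.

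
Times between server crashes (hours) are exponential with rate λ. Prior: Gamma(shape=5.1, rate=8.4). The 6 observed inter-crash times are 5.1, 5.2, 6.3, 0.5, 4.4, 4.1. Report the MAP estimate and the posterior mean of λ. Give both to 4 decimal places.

MAP = 0.2971, posterior mean = 0.3265

Σ times = 25.6. Posterior: Gamma(shape = 5.1+6 = 11.1, rate = 8.4+25.6 = 34.0).
Mode = (α−1)/β = 10.1/34.0 = 0.2971.
Mean = α/β = 11.1/34.0 = 0.3265.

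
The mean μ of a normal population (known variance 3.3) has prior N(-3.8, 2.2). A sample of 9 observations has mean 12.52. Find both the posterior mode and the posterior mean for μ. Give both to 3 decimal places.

Posterior for μ is Normal. Precision-weighted mean: (1/2.2·-3.8 + 9/3.3·12.52) / (1/2.2 + 9/3.3) = 10.189.
A Normal posterior is symmetric, so mode = mean.

MAP = 10.189, posterior mean = 10.189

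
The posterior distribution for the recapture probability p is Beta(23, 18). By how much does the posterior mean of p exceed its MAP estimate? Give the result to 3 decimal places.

-0.003

Mode = (23−1)/(23+18−2) = 22/39 = 0.564.
Mean = 23/(23+18) = 23/41 = 0.561.
Difference = 0.561 − 0.564 = -0.003.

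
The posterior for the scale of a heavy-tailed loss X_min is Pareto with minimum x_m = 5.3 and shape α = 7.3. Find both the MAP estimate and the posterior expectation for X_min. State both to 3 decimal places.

The Pareto density is strictly decreasing on [x_m, ∞), so the mode is x_m = 5.300.
Mean = α·x_m/(α−1) = 7.3·5.3/6.3 = 6.141.
The mean is pulled above the mode by the posterior's right skew.

MAP = 5.300; posterior mean = 6.141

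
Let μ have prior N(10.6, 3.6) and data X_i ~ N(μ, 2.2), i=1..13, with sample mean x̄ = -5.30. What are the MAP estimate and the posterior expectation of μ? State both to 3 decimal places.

μ_MAP = -4.586, E[μ|data] = -4.586

Posterior for μ is Normal. Precision-weighted mean: (1/3.6·10.6 + 13/2.2·-5.30) / (1/3.6 + 13/2.2) = -4.586.
A Normal posterior is symmetric, so mode = mean.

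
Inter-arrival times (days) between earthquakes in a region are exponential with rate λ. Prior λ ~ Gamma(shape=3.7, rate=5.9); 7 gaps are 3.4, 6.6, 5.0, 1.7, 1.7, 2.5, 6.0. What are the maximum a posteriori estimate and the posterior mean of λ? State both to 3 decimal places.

Σ times = 26.9. Posterior: Gamma(shape = 3.7+7 = 10.7, rate = 5.9+26.9 = 32.8).
Mode = (α−1)/β = 9.7/32.8 = 0.296.
Mean = α/β = 10.7/32.8 = 0.326.

λ_MAP = 0.296, E[λ|data] = 0.326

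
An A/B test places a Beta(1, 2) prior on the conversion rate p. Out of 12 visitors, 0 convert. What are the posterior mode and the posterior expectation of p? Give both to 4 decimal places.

Posterior: Beta(1+0, 2+12) = Beta(1, 14).
Since α = 1 ≤ 1 and β > 1, the Beta density is monotone decreasing on [0,1]; the mode is at 0.
Mean = 1/(1+14) = 0.0667.

MAP = 0.0000, posterior mean = 0.0667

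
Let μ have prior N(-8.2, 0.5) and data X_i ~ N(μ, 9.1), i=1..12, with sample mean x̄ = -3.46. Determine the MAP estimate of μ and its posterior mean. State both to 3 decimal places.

Posterior for μ is Normal. Precision-weighted mean: (1/0.5·-8.2 + 12/9.1·-3.46) / (1/0.5 + 12/9.1) = -6.317.
A Normal posterior is symmetric, so mode = mean.

MAP: -6.317. Posterior mean: -6.317.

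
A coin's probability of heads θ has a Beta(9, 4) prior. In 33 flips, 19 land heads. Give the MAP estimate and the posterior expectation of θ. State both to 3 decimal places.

MAP: 0.614. Posterior mean: 0.609.

Posterior: Beta(9+19, 4+14) = Beta(28, 18).
Mode = (28−1)/(28+18−2) = 27/44 = 0.614.
Mean = 28/(28+18) = 28/46 = 0.609.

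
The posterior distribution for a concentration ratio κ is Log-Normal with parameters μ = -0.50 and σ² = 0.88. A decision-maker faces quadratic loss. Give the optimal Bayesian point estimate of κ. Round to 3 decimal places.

0.942

Mode = exp(μ − σ²) = exp(-1.38) = 0.252.
Mean = exp(μ + σ²/2) = exp(-0.060) = 0.942.
Quadratic loss ⇒ the optimal estimator is the posterior mean.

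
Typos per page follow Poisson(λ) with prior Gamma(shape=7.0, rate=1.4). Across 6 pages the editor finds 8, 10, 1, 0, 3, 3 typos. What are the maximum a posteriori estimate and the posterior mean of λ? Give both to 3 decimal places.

Σ counts = 25. Posterior: Gamma(shape = 7.0+25 = 32.0, rate = 1.4+6 = 7.4).
Mode = (α−1)/β = 31.0/7.4 = 4.189.
Mean = α/β = 32.0/7.4 = 4.324.

MAP: 4.189. Posterior mean: 4.324.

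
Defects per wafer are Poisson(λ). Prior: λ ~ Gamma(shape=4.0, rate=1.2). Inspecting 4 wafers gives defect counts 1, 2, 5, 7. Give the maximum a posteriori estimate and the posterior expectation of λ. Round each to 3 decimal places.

Σ counts = 15. Posterior: Gamma(shape = 4.0+15 = 19.0, rate = 1.2+4 = 5.2).
Mode = (α−1)/β = 18.0/5.2 = 3.462.
Mean = α/β = 19.0/5.2 = 3.654.

λ_MAP = 3.462, E[λ|data] = 3.654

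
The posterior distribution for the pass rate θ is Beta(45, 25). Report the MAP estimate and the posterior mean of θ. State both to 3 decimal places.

Mode = (45−1)/(45+25−2) = 44/68 = 0.647.
Mean = 45/(45+25) = 45/70 = 0.643.
The posterior is left-skewed, so the mode exceeds the mean.

θ_MAP = 0.647, E[θ|data] = 0.643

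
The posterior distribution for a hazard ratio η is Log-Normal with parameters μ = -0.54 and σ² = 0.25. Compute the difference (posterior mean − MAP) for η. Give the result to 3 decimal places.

Mode = exp(μ − σ²) = exp(-0.79) = 0.454.
Mean = exp(μ + σ²/2) = exp(-0.415) = 0.660.
Difference = 0.660 − 0.454 = 0.206.

0.206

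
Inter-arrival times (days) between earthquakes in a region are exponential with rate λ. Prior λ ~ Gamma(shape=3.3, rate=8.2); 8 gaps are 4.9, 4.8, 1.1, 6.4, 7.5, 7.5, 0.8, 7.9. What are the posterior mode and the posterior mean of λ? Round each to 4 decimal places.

λ_MAP = 0.2098, E[λ|data] = 0.2301

Σ times = 40.9. Posterior: Gamma(shape = 3.3+8 = 11.3, rate = 8.2+40.9 = 49.1).
Mode = (α−1)/β = 10.3/49.1 = 0.2098.
Mean = α/β = 11.3/49.1 = 0.2301.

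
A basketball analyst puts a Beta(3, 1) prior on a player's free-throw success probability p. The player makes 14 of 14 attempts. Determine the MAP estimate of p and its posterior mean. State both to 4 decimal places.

Posterior: Beta(3+14, 1+0) = Beta(17, 1).
Since β = 1 ≤ 1 and α > 1, the Beta density is monotone increasing on [0,1]; the mode is at 1.
Mean = 17/(17+1) = 0.9444.
The posterior is left-skewed, so the mode exceeds the mean.

MAP = 1.0000, posterior mean = 0.9444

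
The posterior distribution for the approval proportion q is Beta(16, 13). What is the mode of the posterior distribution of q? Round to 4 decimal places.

Mode = (16−1)/(16+13−2) = 15/27 = 0.5556.
Mean = 16/(16+13) = 16/29 = 0.5517.
This is the posterior mode — the MAP estimate.

0.5556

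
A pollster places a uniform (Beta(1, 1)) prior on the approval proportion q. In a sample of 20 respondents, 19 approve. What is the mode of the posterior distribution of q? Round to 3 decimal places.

0.950

Posterior: Beta(1+19, 1+1) = Beta(20, 2).
Mode = (20−1)/(20+2−2) = 19/20 = 0.950.
With a flat prior the MAP equals the MLE, 19/20.
Mean = 20/(20+2) = 20/22 = 0.909.
This is the posterior mode — the MAP estimate.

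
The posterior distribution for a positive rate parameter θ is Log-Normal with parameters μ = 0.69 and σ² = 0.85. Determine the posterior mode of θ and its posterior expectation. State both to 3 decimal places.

Mode = exp(μ − σ²) = exp(-0.16) = 0.852.
Mean = exp(μ + σ²/2) = exp(1.115) = 3.050.

θ_MAP = 0.852, E[θ|data] = 3.050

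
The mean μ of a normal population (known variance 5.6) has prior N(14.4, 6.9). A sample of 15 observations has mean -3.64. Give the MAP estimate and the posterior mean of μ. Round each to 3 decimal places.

MAP = -2.714, posterior mean = -2.714

Posterior for μ is Normal. Precision-weighted mean: (1/6.9·14.4 + 15/5.6·-3.64) / (1/6.9 + 15/5.6) = -2.714.
A Normal posterior is symmetric, so mode = mean.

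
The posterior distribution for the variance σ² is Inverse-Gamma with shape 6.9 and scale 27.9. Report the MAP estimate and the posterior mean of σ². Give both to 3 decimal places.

Mode = β/(α+1) = 27.9/7.9 = 3.532.
Mean = β/(α−1) = 27.9/5.9 = 4.729.
The posterior is right-skewed, so the mean exceeds the mode.

MAP = 3.532, posterior mean = 4.729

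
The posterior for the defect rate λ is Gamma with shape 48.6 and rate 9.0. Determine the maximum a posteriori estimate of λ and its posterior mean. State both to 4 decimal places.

MAP: 5.2889. Posterior mean: 5.4000.

Mode = (α−1)/β = 47.6/9.0 = 5.2889.
Mean = α/β = 48.6/9.0 = 5.4000.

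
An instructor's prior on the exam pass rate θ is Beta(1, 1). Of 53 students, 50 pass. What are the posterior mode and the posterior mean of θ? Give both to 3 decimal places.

MAP: 0.943. Posterior mean: 0.927.

Posterior: Beta(1+50, 1+3) = Beta(51, 4).
Mode = (51−1)/(51+4−2) = 50/53 = 0.943.
With a flat prior the MAP equals the MLE, 50/53.
Mean = 51/(51+4) = 51/55 = 0.927.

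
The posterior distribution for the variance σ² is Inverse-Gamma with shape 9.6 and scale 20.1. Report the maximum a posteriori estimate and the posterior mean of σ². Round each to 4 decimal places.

MAP = 1.8962; posterior mean = 2.3372

Mode = β/(α+1) = 20.1/10.6 = 1.8962.
Mean = β/(α−1) = 20.1/8.6 = 2.3372.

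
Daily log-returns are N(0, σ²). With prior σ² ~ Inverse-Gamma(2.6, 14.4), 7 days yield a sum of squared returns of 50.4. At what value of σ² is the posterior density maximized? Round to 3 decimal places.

Posterior: Inverse-Gamma(shape = 2.6+7/2 = 6.1, scale = 14.4+50.4/2 = 39.6).
Mode = β/(α+1) = 39.6/7.1 = 5.577.
Mean = β/(α−1) = 39.6/5.1 = 7.765.
This is the posterior mode — the MAP estimate.

5.577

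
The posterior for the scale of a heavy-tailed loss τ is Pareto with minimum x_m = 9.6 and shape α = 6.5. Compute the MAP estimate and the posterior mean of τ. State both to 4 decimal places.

The Pareto density is strictly decreasing on [x_m, ∞), so the mode is x_m = 9.6000.
Mean = α·x_m/(α−1) = 6.5·9.6/5.5 = 11.3455.
Mean > mode: the posterior has a right tail.

MAP = 9.6000, posterior mean = 11.3455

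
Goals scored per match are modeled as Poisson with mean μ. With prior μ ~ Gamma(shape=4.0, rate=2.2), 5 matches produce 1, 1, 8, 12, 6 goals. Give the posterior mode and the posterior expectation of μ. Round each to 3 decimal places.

Σ counts = 28. Posterior: Gamma(shape = 4.0+28 = 32.0, rate = 2.2+5 = 7.2).
Mode = (α−1)/β = 31.0/7.2 = 4.306.
Mean = α/β = 32.0/7.2 = 4.444.
Mean > mode: the posterior has a right tail.

MAP: 4.306. Posterior mean: 4.444.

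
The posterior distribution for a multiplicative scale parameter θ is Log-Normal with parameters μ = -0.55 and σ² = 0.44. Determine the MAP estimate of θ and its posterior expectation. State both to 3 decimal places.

MAP = 0.372; posterior mean = 0.719

Mode = exp(μ − σ²) = exp(-0.99) = 0.372.
Mean = exp(μ + σ²/2) = exp(-0.330) = 0.719.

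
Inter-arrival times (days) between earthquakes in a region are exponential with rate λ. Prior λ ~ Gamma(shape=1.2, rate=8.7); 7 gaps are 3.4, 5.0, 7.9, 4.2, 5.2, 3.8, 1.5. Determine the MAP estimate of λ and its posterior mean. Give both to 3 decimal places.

Σ times = 31.0. Posterior: Gamma(shape = 1.2+7 = 8.2, rate = 8.7+31.0 = 39.7).
Mode = (α−1)/β = 7.2/39.7 = 0.181.
Mean = α/β = 8.2/39.7 = 0.207.
Right-skewed posterior ⇒ mode < mean.

MAP = 0.181, posterior mean = 0.207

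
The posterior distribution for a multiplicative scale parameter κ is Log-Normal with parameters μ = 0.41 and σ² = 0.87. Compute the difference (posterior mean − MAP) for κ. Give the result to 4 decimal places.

Mode = exp(μ − σ²) = exp(-0.46) = 0.6313.
Mean = exp(μ + σ²/2) = exp(0.845) = 2.3280.
Difference = 2.3280 − 0.6313 = 1.6967.

1.6967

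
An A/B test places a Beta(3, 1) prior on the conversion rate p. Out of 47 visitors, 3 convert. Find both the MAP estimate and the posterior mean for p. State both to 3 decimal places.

Posterior: Beta(3+3, 1+44) = Beta(6, 45).
Mode = (6−1)/(6+45−2) = 5/49 = 0.102.
Mean = 6/(6+45) = 6/51 = 0.118.
The mean is pulled above the mode by the posterior's right skew.

MAP estimate = 0.102, posterior mean = 0.118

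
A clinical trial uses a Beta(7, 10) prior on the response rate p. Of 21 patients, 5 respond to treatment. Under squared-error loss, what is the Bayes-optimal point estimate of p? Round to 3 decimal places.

0.316

Posterior: Beta(7+5, 10+16) = Beta(12, 26).
Mode = (12−1)/(12+26−2) = 11/36 = 0.306.
Mean = 12/(12+26) = 12/38 = 0.316.
Squared-error loss ⇒ the optimal estimator is the posterior mean.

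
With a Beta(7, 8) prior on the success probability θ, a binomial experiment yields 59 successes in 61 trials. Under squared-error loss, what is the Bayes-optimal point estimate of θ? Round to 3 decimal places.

0.868

Posterior: Beta(7+59, 8+2) = Beta(66, 10).
Mode = (66−1)/(66+10−2) = 65/74 = 0.878.
Mean = 66/(66+10) = 66/76 = 0.868.
Squared-error loss ⇒ the optimal estimator is the posterior mean.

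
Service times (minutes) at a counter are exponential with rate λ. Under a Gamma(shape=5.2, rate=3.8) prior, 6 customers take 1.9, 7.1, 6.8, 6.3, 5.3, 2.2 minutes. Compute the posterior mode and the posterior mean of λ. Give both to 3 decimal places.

MAP = 0.305, posterior mean = 0.335

Σ times = 29.6. Posterior: Gamma(shape = 5.2+6 = 11.2, rate = 3.8+29.6 = 33.4).
Mode = (α−1)/β = 10.2/33.4 = 0.305.
Mean = α/β = 11.2/33.4 = 0.335.
Mean > mode: the posterior has a right tail.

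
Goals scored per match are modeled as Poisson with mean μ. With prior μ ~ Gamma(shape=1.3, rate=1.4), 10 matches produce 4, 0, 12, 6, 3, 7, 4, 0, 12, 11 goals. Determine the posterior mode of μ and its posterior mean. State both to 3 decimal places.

Σ counts = 59. Posterior: Gamma(shape = 1.3+59 = 60.3, rate = 1.4+10 = 11.4).
Mode = (α−1)/β = 59.3/11.4 = 5.202.
Mean = α/β = 60.3/11.4 = 5.289.
The posterior is right-skewed, so the mean exceeds the mode.

MAP = 5.202, posterior mean = 5.289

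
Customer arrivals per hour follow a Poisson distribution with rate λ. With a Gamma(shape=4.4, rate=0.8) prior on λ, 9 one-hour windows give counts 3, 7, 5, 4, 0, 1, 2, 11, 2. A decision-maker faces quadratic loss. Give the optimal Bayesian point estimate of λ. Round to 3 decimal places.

4.020

Σ counts = 35. Posterior: Gamma(shape = 4.4+35 = 39.4, rate = 0.8+9 = 9.8).
Mode = (α−1)/β = 38.4/9.8 = 3.918.
Mean = α/β = 39.4/9.8 = 4.020.
Quadratic loss ⇒ the optimal estimator is the posterior mean.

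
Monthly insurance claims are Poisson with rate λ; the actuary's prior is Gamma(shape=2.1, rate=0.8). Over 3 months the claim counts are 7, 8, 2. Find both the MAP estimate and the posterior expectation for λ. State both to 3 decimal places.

MAP = 4.763, posterior mean = 5.026

Σ counts = 17. Posterior: Gamma(shape = 2.1+17 = 19.1, rate = 0.8+3 = 3.8).
Mode = (α−1)/β = 18.1/3.8 = 4.763.
Mean = α/β = 19.1/3.8 = 5.026.
The mean is pulled above the mode by the posterior's right skew.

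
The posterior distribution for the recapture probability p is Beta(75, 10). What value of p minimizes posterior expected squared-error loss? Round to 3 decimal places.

0.882

Mode = (75−1)/(75+10−2) = 74/83 = 0.892.
Mean = 75/(75+10) = 75/85 = 0.882.
Squared-error loss ⇒ the optimal estimator is the posterior mean.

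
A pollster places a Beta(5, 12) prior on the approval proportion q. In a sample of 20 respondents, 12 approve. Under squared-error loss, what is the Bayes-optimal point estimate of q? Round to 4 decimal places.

0.4595

Posterior: Beta(5+12, 12+8) = Beta(17, 20).
Mode = (17−1)/(17+20−2) = 16/35 = 0.4571.
Mean = 17/(17+20) = 17/37 = 0.4595.
Squared-error loss ⇒ the optimal estimator is the posterior mean.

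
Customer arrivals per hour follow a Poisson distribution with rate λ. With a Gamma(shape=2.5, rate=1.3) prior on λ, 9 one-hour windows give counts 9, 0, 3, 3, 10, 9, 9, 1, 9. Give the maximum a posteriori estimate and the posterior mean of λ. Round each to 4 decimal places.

maximum a posteriori estimate = 5.2913, posterior mean = 5.3883

Σ counts = 53. Posterior: Gamma(shape = 2.5+53 = 55.5, rate = 1.3+9 = 10.3).
Mode = (α−1)/β = 54.5/10.3 = 5.2913.
Mean = α/β = 55.5/10.3 = 5.3883.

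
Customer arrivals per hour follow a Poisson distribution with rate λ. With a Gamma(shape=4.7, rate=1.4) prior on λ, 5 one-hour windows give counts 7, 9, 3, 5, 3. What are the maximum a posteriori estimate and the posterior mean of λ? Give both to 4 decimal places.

Σ counts = 27. Posterior: Gamma(shape = 4.7+27 = 31.7, rate = 1.4+5 = 6.4).
Mode = (α−1)/β = 30.7/6.4 = 4.7969.
Mean = α/β = 31.7/6.4 = 4.9531.

maximum a posteriori estimate = 4.7969, posterior mean = 4.9531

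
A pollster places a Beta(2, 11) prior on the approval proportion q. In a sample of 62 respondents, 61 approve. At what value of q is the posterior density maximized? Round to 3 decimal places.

Posterior: Beta(2+61, 11+1) = Beta(63, 12).
Mode = (63−1)/(63+12−2) = 62/73 = 0.849.
Mean = 63/(63+12) = 63/75 = 0.840.
This is the posterior mode — the MAP estimate.

0.849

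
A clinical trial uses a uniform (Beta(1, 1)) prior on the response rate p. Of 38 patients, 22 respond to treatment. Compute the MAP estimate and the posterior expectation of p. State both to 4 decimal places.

MAP = 0.5789, posterior mean = 0.5750

Posterior: Beta(1+22, 1+16) = Beta(23, 17).
Mode = (23−1)/(23+17−2) = 22/38 = 0.5789.
With a flat prior the MAP equals the MLE, 22/38.
Mean = 23/(23+17) = 23/40 = 0.5750.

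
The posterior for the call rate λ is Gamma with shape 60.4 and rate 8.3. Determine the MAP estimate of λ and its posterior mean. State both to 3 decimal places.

Mode = (α−1)/β = 59.4/8.3 = 7.157.
Mean = α/β = 60.4/8.3 = 7.277.
The mean is pulled above the mode by the posterior's right skew.

λ_MAP = 7.157, E[λ|data] = 7.277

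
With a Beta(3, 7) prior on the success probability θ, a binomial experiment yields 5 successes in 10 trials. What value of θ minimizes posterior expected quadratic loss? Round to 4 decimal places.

Posterior: Beta(3+5, 7+5) = Beta(8, 12).
Mode = (8−1)/(8+12−2) = 7/18 = 0.3889.
Mean = 8/(8+12) = 8/20 = 0.4000.
Quadratic loss ⇒ the optimal estimator is the posterior mean.

0.4000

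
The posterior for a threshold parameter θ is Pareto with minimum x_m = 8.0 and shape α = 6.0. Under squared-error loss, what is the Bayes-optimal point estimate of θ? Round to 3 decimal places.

9.600

The Pareto density is strictly decreasing on [x_m, ∞), so the mode is x_m = 8.000.
Mean = α·x_m/(α−1) = 6.0·8.0/5.0 = 9.600.
Squared-error loss ⇒ the optimal estimator is the posterior mean.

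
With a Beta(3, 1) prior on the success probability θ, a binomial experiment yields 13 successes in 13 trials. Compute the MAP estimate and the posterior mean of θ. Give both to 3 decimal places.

Posterior: Beta(3+13, 1+0) = Beta(16, 1).
Since β = 1 ≤ 1 and α > 1, the Beta density is monotone increasing on [0,1]; the mode is at 1.
Mean = 16/(16+1) = 0.941.

MAP estimate = 1.000, posterior mean = 0.941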